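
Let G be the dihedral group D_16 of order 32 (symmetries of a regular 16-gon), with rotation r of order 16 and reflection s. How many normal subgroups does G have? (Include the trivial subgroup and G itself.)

G has 36 subgroups. Checking conjugation-invariance by order — order 1: 1/1 normal; order 2: 1/17 normal; order 4: 1/9 normal; order 8: 1/5 normal; order 16: 3/3 normal; order 32: 1/1 normal.
Total normal subgroups: 8.

8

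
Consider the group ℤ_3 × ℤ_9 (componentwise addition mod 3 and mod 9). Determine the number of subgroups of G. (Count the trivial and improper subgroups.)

|G| = 27, so by Lagrange every subgroup order divides 27. Divisors: 1, 3, 9, 27.
Subgroups by order — order 1: 1; order 3: 4; order 9: 4; order 27: 1.
Total: 1 + 4 + 4 + 1 = 10.

10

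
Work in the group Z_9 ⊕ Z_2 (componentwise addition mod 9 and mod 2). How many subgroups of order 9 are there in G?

1

|G| = 18 and 9 | 18, so subgroups of order 9 are possible by Lagrange.
The subgroups of order 9 are: {(0,0), (1,0), (2,0), (3,0), (4,0), (5,0), (6,0), (7,0), (8,0)}.
So G has 1 subgroup of order 9.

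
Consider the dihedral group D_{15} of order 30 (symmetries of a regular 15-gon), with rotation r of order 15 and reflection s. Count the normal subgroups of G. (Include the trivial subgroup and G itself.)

G has 28 subgroups. Checking conjugation-invariance by order — order 1: 1/1 normal; order 2: 0/15 normal; order 3: 1/1 normal; order 5: 1/1 normal; order 6: 0/5 normal; order 10: 0/3 normal; order 15: 1/1 normal; order 30: 1/1 normal.
Total normal subgroups: 5.

5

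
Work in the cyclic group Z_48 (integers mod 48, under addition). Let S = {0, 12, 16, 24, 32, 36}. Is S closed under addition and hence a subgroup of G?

No

Closure fails: 16 + 36 = 4 ∉ S. So S is not a subgroup.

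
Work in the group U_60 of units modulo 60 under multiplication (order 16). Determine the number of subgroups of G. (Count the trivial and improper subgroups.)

|G| = 16, so by Lagrange every subgroup order divides 16. Divisors: 1, 2, 4, 8, 16.
Subgroups by order — order 1: 1; order 2: 7; order 4: 11; order 8: 7; order 16: 1.
Total: 1 + 7 + 11 + 7 + 1 = 27.

27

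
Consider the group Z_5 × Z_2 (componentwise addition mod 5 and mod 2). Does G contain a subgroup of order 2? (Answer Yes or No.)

Yes

2 | 10. A subgroup of order 2 is {(0,0), (0,1)}.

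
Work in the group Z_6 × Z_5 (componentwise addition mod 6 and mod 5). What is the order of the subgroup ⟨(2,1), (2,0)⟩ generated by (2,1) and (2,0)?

15

|⟨(2,1)⟩| = 15 and |⟨(2,0)⟩| = 3, so |H| is a multiple of lcm(15, 3) = 15 and divides |G| = 30.
Closing under the operation: H = {(0,0), (0,1), (0,2), (0,3), (0,4), (2,0), (2,1), (2,2), (2,3), (2,4), (4,0), (4,1), (4,2), (4,3), (4,4)}, so |H| = 15.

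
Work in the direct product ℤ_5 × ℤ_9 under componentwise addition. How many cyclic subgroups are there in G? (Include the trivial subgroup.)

Group the elements of G by the cyclic subgroup they generate; each cyclic subgroup of order d accounts for φ(d) elements.
Cyclic subgroups by order — order 1: 1; order 3: 1; order 5: 1; order 9: 1; order 15: 1; order 45: 1.
Total: 6.

6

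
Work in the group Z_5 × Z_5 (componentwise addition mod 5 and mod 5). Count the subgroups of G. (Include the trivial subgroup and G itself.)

8

|G| = 25, so by Lagrange every subgroup order divides 25. Divisors: 1, 5, 25.
Subgroups by order — order 1: 1; order 5: 6; order 25: 1.
Total: 1 + 6 + 1 = 8.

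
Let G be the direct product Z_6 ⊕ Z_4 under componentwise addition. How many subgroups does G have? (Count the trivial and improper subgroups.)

|G| = 24, so by Lagrange every subgroup order divides 24. Divisors: 1, 2, 3, 4, 6, 8, 12, 24.
Subgroups by order — order 1: 1; order 2: 3; order 3: 1; order 4: 3; order 6: 3; order 8: 1; order 12: 3; order 24: 1.
Total: 1 + 3 + 1 + 3 + 3 + 1 + 3 + 1 = 16.

16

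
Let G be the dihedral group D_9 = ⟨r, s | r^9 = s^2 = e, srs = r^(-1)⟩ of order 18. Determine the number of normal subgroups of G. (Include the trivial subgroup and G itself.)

4

G has 16 subgroups. Checking conjugation-invariance by order — order 1: 1/1 normal; order 2: 0/9 normal; order 3: 1/1 normal; order 6: 0/3 normal; order 9: 1/1 normal; order 18: 1/1 normal.
Total normal subgroups: 4.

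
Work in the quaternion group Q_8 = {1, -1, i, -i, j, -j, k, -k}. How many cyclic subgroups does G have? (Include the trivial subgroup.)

5

Each element a generates a cyclic subgroup ⟨a⟩; distinct elements may generate the same one (a cyclic group of order d has φ(d) generators).
Cyclic subgroups by order — order 1: 1; order 2: 1; order 4: 3.
Total: 5.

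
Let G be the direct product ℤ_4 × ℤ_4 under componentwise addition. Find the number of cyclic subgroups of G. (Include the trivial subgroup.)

Group the elements of G by the cyclic subgroup they generate; each cyclic subgroup of order d accounts for φ(d) elements.
Cyclic subgroups by order — order 1: 1; order 2: 3; order 4: 6.
Total: 10.

10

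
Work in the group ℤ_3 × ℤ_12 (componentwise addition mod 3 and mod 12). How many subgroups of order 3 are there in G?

4

|G| = 36 and 3 | 36, so subgroups of order 3 are possible by Lagrange.
The subgroups of order 3 are: {(0,0), (0,4), (0,8)}; {(0,0), (1,0), (2,0)}; {(0,0), (1,4), (2,8)}; {(0,0), (1,8), (2,4)}.
So G has 4 subgroups of order 3.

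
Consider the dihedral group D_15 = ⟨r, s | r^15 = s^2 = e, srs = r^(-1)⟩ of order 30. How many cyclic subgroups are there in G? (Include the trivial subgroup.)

A cyclic subgroup of order d is generated by each of its φ(d) elements of order d, so the cyclic subgroups of order d number (#elements of order d)/φ(d).
Cyclic subgroups by order — order 1: 1; order 2: 15; order 3: 1; order 5: 1; order 15: 1.
Total: 19.

19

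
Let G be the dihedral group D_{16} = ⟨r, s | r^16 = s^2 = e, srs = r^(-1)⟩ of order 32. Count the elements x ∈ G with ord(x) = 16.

The elements of order 16 are: r, r^3, r^5, r^7, r^9, r^11, r^13, r^15.
That's 8.

8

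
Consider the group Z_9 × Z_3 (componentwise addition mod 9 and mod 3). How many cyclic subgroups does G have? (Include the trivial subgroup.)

A cyclic subgroup of order d is generated by each of its φ(d) elements of order d, so the cyclic subgroups of order d number (#elements of order d)/φ(d).
Cyclic subgroups by order — order 1: 1; order 3: 4; order 9: 3.
Total: 8.

8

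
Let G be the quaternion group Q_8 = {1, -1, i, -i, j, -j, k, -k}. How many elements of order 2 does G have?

The elements of order 2 are: -1.
That's 1.

1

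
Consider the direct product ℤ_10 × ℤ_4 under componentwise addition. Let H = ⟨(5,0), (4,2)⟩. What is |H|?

20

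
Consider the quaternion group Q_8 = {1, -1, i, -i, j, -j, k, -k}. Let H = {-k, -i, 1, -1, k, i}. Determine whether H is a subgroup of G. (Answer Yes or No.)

|H| = 6 does not divide |G| = 8, so by Lagrange H is not a subgroup.

No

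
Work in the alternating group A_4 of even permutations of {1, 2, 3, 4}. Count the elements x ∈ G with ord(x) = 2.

3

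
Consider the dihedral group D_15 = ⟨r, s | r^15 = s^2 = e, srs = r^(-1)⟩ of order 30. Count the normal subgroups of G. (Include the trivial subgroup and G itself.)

G has 28 subgroups. Checking conjugation-invariance by order — order 1: 1/1 normal; order 2: 0/15 normal; order 3: 1/1 normal; order 5: 1/1 normal; order 6: 0/5 normal; order 10: 0/3 normal; order 15: 1/1 normal; order 30: 1/1 normal.
Total normal subgroups: 5.

5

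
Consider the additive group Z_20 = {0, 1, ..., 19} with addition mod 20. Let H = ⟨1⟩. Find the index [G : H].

1

|⟨1⟩| = 20 and |G| = 20.
By Lagrange, [G : H] = |G|/|H| = 20/20 = 1.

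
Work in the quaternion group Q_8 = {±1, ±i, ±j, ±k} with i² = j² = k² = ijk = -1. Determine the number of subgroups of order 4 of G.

3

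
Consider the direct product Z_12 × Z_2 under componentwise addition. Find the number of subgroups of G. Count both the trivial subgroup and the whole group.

|G| = 24, so by Lagrange every subgroup order divides 24. Divisors: 1, 2, 3, 4, 6, 8, 12, 24.
Subgroups by order — order 1: 1; order 2: 3; order 3: 1; order 4: 3; order 6: 3; order 8: 1; order 12: 3; order 24: 1.
Total: 1 + 3 + 1 + 3 + 3 + 1 + 3 + 1 = 16.

16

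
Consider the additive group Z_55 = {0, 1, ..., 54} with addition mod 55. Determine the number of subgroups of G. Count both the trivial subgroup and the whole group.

4

Subgroups of the cyclic group Z_55 correspond bijectively to divisors of 55.
Divisors of 55: 1, 5, 11, 55.
So Z_55 has 4 subgroups.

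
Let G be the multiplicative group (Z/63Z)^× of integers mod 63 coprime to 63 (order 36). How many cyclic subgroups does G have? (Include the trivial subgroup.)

20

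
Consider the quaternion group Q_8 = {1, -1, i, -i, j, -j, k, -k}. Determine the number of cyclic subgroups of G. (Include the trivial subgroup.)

5

Group the elements of G by the cyclic subgroup they generate; each cyclic subgroup of order d accounts for φ(d) elements.
Cyclic subgroups by order — order 1: 1; order 2: 1; order 4: 3.
Total: 5.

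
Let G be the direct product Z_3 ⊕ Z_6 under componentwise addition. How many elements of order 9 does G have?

An element (a,b) has order lcm(ord(a), ord(b)); count pairs with lcm equal to 9.
Enumerating gives 0 such elements.

0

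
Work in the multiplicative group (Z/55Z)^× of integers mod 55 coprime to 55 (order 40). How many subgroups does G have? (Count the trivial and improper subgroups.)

16

|G| = 40, so by Lagrange every subgroup order divides 40. Divisors: 1, 2, 4, 5, 8, 10, 20, 40.
Subgroups by order — order 1: 1; order 2: 3; order 4: 3; order 5: 1; order 8: 1; order 10: 3; order 20: 3; order 40: 1.
Total: 1 + 3 + 3 + 1 + 1 + 3 + 3 + 1 = 16.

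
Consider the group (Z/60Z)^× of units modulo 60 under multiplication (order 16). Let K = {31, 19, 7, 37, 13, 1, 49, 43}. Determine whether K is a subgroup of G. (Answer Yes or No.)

|K| = 8 divides |G| = 16, consistent with Lagrange.
K contains the identity, every element's inverse is in K, and K is closed under ·: it is a subgroup.

Yes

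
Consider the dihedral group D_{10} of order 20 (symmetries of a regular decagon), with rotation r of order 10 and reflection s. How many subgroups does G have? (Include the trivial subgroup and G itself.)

|G| = 20, so by Lagrange every subgroup order divides 20. Divisors: 1, 2, 4, 5, 10, 20.
Subgroups by order — order 1: 1; order 2: 11; order 4: 5; order 5: 1; order 10: 3; order 20: 1.
Total: 1 + 11 + 5 + 1 + 3 + 1 = 22.

22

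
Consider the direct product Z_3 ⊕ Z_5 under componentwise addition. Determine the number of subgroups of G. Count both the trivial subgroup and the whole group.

|G| = 15, so by Lagrange every subgroup order divides 15. Divisors: 1, 3, 5, 15.
Subgroups by order — order 1: 1; order 3: 1; order 5: 1; order 15: 1.
Total: 1 + 1 + 1 + 1 = 4.

4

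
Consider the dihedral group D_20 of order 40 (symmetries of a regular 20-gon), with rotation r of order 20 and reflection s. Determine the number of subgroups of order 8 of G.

5

|G| = 40 and 8 | 40, so subgroups of order 8 are possible by Lagrange.
The subgroups of order 8 are: {e, r^5, r^10, r^15, s, r^5s, r^10s, r^15s}; {e, r^5, r^10, r^15, rs, r^6s, r^11s, r^16s}; {e, r^5, r^10, r^15, r^2s, r^7s, r^12s, r^17s}; {e, r^5, r^10, r^15, r^3s, r^8s, r^13s, r^18s}; … (5 in all).
So G has 5 subgroups of order 8.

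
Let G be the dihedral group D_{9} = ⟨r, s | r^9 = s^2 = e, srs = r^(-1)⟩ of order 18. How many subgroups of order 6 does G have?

|G| = 18 and 6 | 18, so subgroups of order 6 are possible by Lagrange.
The subgroups of order 6 are: {e, r^3, r^6, r^2s, r^5s, r^8s}; {e, r^3, r^6, s, r^3s, r^6s}; {e, r^3, r^6, rs, r^4s, r^7s}.
So G has 3 subgroups of order 6.

3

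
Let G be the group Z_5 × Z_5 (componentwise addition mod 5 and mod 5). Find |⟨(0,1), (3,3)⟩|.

|⟨(0,1)⟩| = 5 and |⟨(3,3)⟩| = 5, so |H| is a multiple of lcm(5, 5) = 5 and divides |G| = 25.
Closing {(0,1), (3,3)} under the group operation gives all of G, so |H| = 25.

25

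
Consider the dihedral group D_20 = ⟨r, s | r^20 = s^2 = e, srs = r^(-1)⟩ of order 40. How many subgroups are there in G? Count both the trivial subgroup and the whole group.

48

|G| = 40, so by Lagrange every subgroup order divides 40. Divisors: 1, 2, 4, 5, 8, 10, 20, 40.
Subgroups by order — order 1: 1; order 2: 21; order 4: 11; order 5: 1; order 8: 5; order 10: 5; order 20: 3; order 40: 1.
Total: 1 + 21 + 11 + 1 + 5 + 5 + 3 + 1 = 48.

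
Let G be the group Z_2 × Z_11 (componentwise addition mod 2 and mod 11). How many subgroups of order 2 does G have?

1

|G| = 22 and 2 | 22, so subgroups of order 2 are possible by Lagrange.
The subgroups of order 2 are: {(0,0), (1,0)}.
So G has 1 subgroup of order 2.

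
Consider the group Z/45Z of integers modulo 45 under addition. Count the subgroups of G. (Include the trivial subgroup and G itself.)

A cyclic group of order 45 has exactly one subgroup for each divisor of 45.
Divisors of 45: 1, 3, 5, 9, 15, 45.
So Z/45Z has 6 subgroups.

6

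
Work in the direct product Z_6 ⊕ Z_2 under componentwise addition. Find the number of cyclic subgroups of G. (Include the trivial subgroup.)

8

Group the elements of G by the cyclic subgroup they generate; each cyclic subgroup of order d accounts for φ(d) elements.
Cyclic subgroups by order — order 1: 1; order 2: 3; order 3: 1; order 6: 3.
Total: 8.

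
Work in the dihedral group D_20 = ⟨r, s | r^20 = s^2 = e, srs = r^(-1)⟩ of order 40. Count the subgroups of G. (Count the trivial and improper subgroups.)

|G| = 40, so by Lagrange every subgroup order divides 40. Divisors: 1, 2, 4, 5, 8, 10, 20, 40.
Subgroups by order — order 1: 1; order 2: 21; order 4: 11; order 5: 1; order 8: 5; order 10: 5; order 20: 3; order 40: 1.
Total: 1 + 21 + 11 + 1 + 5 + 5 + 3 + 1 = 48.

48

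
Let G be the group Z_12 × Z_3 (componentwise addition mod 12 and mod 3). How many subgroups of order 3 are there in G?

|G| = 36 and 3 | 36, so subgroups of order 3 are possible by Lagrange.
The subgroups of order 3 are: {(0,0), (0,1), (0,2)}; {(0,0), (4,0), (8,0)}; {(0,0), (4,1), (8,2)}; {(0,0), (4,2), (8,1)}.
So G has 4 subgroups of order 3.

4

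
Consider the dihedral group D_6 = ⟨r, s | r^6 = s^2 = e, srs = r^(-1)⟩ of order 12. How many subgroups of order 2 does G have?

7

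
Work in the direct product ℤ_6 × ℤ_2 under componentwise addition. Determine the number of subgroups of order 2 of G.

|G| = 12 and 2 | 12, so subgroups of order 2 are possible by Lagrange.
The subgroups of order 2 are: {(0,0), (0,1)}; {(0,0), (3,0)}; {(0,0), (3,1)}.
So G has 3 subgroups of order 2.

3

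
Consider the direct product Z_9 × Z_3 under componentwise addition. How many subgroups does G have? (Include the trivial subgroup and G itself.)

10

|G| = 27, so by Lagrange every subgroup order divides 27. Divisors: 1, 3, 9, 27.
Subgroups by order — order 1: 1; order 3: 4; order 9: 4; order 27: 1.
Total: 1 + 4 + 4 + 1 = 10.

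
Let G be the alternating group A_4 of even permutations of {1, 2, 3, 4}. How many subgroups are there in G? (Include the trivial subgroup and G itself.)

10

|G| = 12, so by Lagrange every subgroup order divides 12. Divisors: 1, 2, 3, 4, 6, 12.
Subgroups by order — order 1: 1; order 2: 3; order 3: 4; order 4: 1; order 6: 0; order 12: 1.
Total: 1 + 3 + 4 + 1 + 0 + 1 = 10.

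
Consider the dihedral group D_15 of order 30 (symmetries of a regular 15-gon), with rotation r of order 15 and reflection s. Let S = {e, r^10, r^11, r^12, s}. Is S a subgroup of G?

No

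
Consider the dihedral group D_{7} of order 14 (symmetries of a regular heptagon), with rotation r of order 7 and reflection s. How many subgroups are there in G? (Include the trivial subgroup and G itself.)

10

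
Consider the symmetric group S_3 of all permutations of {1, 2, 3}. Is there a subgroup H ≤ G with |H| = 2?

2 | 6. A subgroup of order 2 is {e, (1 2)}.

Yes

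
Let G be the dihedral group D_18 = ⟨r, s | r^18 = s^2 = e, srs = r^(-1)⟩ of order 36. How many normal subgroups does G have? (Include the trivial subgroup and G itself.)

G has 45 subgroups. Checking conjugation-invariance by order — order 1: 1/1 normal; order 2: 1/19 normal; order 3: 1/1 normal; order 4: 0/9 normal; order 6: 1/7 normal; order 9: 1/1 normal; order 12: 0/3 normal; order 18: 3/3 normal; order 36: 1/1 normal.
Total normal subgroups: 9.

9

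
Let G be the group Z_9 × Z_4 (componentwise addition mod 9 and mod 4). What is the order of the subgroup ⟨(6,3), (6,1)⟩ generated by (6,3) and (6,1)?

|⟨(6,3)⟩| = 12 and |⟨(6,1)⟩| = 12, so |H| is a multiple of lcm(12, 12) = 12 and divides |G| = 36.
Closing under the operation: H = {(0,0), (0,1), (0,2), (0,3), (3,0), (3,1), (3,2), (3,3), (6,0), (6,1), (6,2), (6,3)}, so |H| = 12.

12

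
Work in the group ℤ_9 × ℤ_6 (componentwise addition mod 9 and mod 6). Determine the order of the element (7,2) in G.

9

The order of (7,2) in Z_9 × Z_6 is lcm(ord(7) in Z_9, ord(2) in Z_6).
ord(7) = 9 and ord(2) = 3, so |⟨(7,2)⟩| = lcm(9, 3) = 9.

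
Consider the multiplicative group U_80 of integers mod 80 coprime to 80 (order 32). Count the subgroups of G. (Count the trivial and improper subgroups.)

54

|G| = 32, so by Lagrange every subgroup order divides 32. Divisors: 1, 2, 4, 8, 16, 32.
Subgroups by order — order 1: 1; order 2: 7; order 4: 19; order 8: 19; order 16: 7; order 32: 1.
Total: 1 + 7 + 19 + 19 + 7 + 1 = 54.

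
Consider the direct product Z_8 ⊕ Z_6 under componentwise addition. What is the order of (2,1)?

12

The order of (2,1) in Z_8 × Z_6 is lcm(ord(2) in Z_8, ord(1) in Z_6).
ord(2) = 4 and ord(1) = 6, so |⟨(2,1)⟩| = lcm(4, 6) = 12.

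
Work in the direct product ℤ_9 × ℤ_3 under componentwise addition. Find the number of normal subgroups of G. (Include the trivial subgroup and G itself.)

10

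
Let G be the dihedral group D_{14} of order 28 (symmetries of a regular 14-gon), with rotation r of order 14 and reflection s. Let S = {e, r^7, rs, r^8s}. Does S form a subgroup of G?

|S| = 4 divides |G| = 28, consistent with Lagrange.
S contains the identity, every element's inverse is in S, and S is closed under ·: it is a subgroup.

Yes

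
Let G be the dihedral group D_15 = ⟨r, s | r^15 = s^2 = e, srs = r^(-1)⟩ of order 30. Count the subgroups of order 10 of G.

3

|G| = 30 and 10 | 30, so subgroups of order 10 are possible by Lagrange.
The subgroups of order 10 are: {e, r^3, r^6, r^9, r^12, rs, r^4s, r^7s, r^10s, r^13s}; {e, r^3, r^6, r^9, r^12, r^2s, r^5s, r^8s, r^11s, r^14s}; {e, r^3, r^6, r^9, r^12, s, r^3s, r^6s, r^9s, r^12s}.
So G has 3 subgroups of order 10.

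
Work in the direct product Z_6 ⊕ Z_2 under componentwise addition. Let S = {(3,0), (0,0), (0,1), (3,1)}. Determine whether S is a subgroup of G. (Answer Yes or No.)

Yes

|S| = 4 divides |G| = 12, consistent with Lagrange.
S contains the identity, every element's inverse is in S, and S is closed under +: it is a subgroup.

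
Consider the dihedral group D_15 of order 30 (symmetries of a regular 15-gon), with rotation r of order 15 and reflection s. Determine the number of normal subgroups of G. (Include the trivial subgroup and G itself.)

G has 28 subgroups. Checking conjugation-invariance by order — order 1: 1/1 normal; order 2: 0/15 normal; order 3: 1/1 normal; order 5: 1/1 normal; order 6: 0/5 normal; order 10: 0/3 normal; order 15: 1/1 normal; order 30: 1/1 normal.
Total normal subgroups: 5.

5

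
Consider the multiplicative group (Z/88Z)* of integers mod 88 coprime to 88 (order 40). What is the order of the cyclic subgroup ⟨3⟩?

Compute successive powers of 3 mod 88: 3, 9, 27, 81, 67, 25, 75, 49, …; 3^10 ≡ 1 (mod 88).
So |⟨3⟩| = 10.

10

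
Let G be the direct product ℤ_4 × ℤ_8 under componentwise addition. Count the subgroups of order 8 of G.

7

|G| = 32 and 8 | 32, so subgroups of order 8 are possible by Lagrange.
The subgroups of order 8 are: {(0,0), (0,1), (0,2), (0,3), (0,4), (0,5), (0,6), (0,7)}; {(0,0), (0,2), (0,4), (0,6), (2,0), (2,2), (2,4), (2,6)}; {(0,0), (0,2), (0,4), (0,6), (2,1), (2,3), (2,5), (2,7)}; {(0,0), (0,4), (1,0), (1,4), (2,0), (2,4), (3,0), (3,4)}; … (7 in all).
So G has 7 subgroups of order 8.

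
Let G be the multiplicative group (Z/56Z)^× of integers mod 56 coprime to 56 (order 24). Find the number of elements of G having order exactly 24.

0

No element of G has order 24 (even though 24 | 24).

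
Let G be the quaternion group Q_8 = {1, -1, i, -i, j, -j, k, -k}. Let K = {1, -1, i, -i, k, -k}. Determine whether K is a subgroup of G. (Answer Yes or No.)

|K| = 6 does not divide |G| = 8, so by Lagrange K is not a subgroup.

No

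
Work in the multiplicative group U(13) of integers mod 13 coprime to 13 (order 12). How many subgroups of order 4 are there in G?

1

|G| = 12 and 4 | 12, so subgroups of order 4 are possible by Lagrange.
The subgroups of order 4 are: {1, 5, 8, 12}.
So G has 1 subgroup of order 4.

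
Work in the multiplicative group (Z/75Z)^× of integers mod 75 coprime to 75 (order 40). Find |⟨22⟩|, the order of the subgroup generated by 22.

Compute successive powers of 22 mod 75: 22, 34, 73, 31, 7, 4, 13, 61, …; 22^20 ≡ 1 (mod 75).
So |⟨22⟩| = 20.

20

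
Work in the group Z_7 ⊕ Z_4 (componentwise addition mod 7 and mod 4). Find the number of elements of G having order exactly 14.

6

An element (a,b) has order lcm(ord(a), ord(b)); count pairs with lcm equal to 14.
Enumerating gives 6 such elements.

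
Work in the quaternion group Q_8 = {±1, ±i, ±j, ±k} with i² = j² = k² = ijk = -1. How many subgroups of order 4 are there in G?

3

|G| = 8 and 4 | 8, so subgroups of order 4 are possible by Lagrange.
The subgroups of order 4 are: {1, -1, i, -i}; {1, -1, j, -j}; {1, -1, k, -k}.
So G has 3 subgroups of order 4.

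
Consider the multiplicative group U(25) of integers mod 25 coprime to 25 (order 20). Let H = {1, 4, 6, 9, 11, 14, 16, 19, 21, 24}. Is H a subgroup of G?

Yes

|H| = 10 divides |G| = 20, consistent with Lagrange.
H contains the identity, every element's inverse is in H, and H is closed under ·: it is a subgroup.
In fact H = ⟨4⟩.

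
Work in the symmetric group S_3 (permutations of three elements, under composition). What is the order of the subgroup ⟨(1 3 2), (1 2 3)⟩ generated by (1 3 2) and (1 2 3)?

|⟨(1 3 2)⟩| = 3 and |⟨(1 2 3)⟩| = 3, so |H| is a multiple of lcm(3, 3) = 3 and divides |G| = 6.
Closing under the operation: H = {e, (1 2 3), (1 3 2)}, so |H| = 3.

3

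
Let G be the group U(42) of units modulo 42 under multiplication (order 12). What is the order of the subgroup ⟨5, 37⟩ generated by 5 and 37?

|⟨5⟩| = 6 and |⟨37⟩| = 3, so |H| is a multiple of lcm(6, 3) = 6 and divides |G| = 12.
Closing under the operation: H = {1, 5, 17, 25, 37, 41}, so |H| = 6.

6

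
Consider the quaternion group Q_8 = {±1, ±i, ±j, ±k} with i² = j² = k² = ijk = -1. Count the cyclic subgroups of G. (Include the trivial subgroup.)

Group the elements of G by the cyclic subgroup they generate; each cyclic subgroup of order d accounts for φ(d) elements.
Cyclic subgroups by order — order 1: 1; order 2: 1; order 4: 3.
Total: 5.

5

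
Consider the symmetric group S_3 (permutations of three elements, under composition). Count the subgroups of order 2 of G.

|G| = 6 and 2 | 6, so subgroups of order 2 are possible by Lagrange.
The subgroups of order 2 are: {e, (1 2)}; {e, (1 3)}; {e, (2 3)}.
So G has 3 subgroups of order 2.

3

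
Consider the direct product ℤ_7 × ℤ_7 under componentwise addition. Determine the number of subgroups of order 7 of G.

8

|G| = 49 and 7 | 49, so subgroups of order 7 are possible by Lagrange.
The subgroups of order 7 are: {(0,0), (0,1), (0,2), (0,3), (0,4), (0,5), (0,6)}; {(0,0), (1,0), (2,0), (3,0), (4,0), (5,0), (6,0)}; {(0,0), (1,1), (2,2), (3,3), (4,4), (5,5), (6,6)}; {(0,0), (1,2), (2,4), (3,6), (4,1), (5,3), (6,5)}; … (8 in all).
So G has 8 subgroups of order 7.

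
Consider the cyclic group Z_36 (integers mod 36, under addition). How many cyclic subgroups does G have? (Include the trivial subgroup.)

A cyclic subgroup of order d is generated by each of its φ(d) elements of order d, so the cyclic subgroups of order d number (#elements of order d)/φ(d).
Cyclic subgroups by order — order 1: 1; order 2: 1; order 3: 1; order 4: 1; order 6: 1; order 9: 1; order 12: 1; order 18: 1; order 36: 1.
Total: 9.

9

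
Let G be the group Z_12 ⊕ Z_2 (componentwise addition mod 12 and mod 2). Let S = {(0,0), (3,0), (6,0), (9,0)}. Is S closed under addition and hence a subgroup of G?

|S| = 4 divides |G| = 24, consistent with Lagrange.
S contains the identity, every element's inverse is in S, and S is closed under +: it is a subgroup.
In fact S = ⟨(9,0)⟩.

Yes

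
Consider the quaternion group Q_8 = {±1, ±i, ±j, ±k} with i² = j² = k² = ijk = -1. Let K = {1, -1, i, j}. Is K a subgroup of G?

j ∈ K but its inverse -j ∉ K, so K is not a subgroup.

No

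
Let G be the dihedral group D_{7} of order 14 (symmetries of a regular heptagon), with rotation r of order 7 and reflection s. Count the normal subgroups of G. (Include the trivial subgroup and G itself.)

3

G has 10 subgroups. Checking conjugation-invariance by order — order 1: 1/1 normal; order 2: 0/7 normal; order 7: 1/1 normal; order 14: 1/1 normal.
Total normal subgroups: 3.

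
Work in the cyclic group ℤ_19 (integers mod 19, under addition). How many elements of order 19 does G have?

18

In a cyclic group of order 19, the number of elements of order d (for d | 19) is φ(d).
φ(19) = 18.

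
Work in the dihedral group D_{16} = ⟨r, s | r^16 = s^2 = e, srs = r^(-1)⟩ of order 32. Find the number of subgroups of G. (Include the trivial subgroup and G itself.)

36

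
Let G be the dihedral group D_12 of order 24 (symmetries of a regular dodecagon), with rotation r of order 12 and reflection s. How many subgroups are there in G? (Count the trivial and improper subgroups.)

34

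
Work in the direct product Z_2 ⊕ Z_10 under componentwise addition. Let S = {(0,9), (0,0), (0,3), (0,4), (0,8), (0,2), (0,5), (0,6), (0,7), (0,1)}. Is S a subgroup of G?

Yes

|S| = 10 divides |G| = 20, consistent with Lagrange.
S contains the identity, every element's inverse is in S, and S is closed under +: it is a subgroup.
In fact S = ⟨(0,1)⟩.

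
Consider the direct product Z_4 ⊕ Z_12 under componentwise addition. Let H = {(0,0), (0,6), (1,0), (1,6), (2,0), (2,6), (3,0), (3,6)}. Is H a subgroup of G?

Yes

|H| = 8 divides |G| = 48, consistent with Lagrange.
H contains the identity, every element's inverse is in H, and H is closed under +: it is a subgroup.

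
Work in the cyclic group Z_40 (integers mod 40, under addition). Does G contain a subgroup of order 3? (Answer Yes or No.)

3 does not divide |G| = 40, so by Lagrange no subgroup of order 3 exists.

No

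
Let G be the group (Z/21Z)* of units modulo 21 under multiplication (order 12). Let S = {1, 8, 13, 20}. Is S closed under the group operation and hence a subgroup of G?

|S| = 4 divides |G| = 12, consistent with Lagrange.
S contains the identity, every element's inverse is in S, and S is closed under ·: it is a subgroup.

Yes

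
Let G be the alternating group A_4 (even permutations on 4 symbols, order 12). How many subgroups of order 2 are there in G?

|G| = 12 and 2 | 12, so subgroups of order 2 are possible by Lagrange.
The subgroups of order 2 are: {e, (1 2)(3 4)}; {e, (1 3)(2 4)}; {e, (1 4)(2 3)}.
So G has 3 subgroups of order 2.

3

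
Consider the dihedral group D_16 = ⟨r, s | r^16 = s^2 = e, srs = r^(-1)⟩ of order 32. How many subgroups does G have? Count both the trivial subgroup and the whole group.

|G| = 32, so by Lagrange every subgroup order divides 32. Divisors: 1, 2, 4, 8, 16, 32.
Subgroups by order — order 1: 1; order 2: 17; order 4: 9; order 8: 5; order 16: 3; order 32: 1.
Total: 1 + 17 + 9 + 5 + 3 + 1 = 36.

36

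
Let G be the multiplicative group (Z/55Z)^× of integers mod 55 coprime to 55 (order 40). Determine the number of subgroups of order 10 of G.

3

|G| = 40 and 10 | 40, so subgroups of order 10 are possible by Lagrange.
The subgroups of order 10 are: {1, 4, 9, 14, 16, 26, 31, 34, 36, 49}; {1, 16, 19, 24, 26, 29, 31, 36, 39, 54}; {1, 6, 16, 21, 26, 31, 36, 41, 46, 51}.
So G has 3 subgroups of order 10.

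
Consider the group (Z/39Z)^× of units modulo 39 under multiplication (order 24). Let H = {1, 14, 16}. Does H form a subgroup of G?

No

16 ∈ H but its inverse 22 ∉ H, so H is not a subgroup.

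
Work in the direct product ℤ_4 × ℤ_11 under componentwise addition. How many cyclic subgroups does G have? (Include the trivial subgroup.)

Group the elements of G by the cyclic subgroup they generate; each cyclic subgroup of order d accounts for φ(d) elements.
Cyclic subgroups by order — order 1: 1; order 2: 1; order 4: 1; order 11: 1; order 22: 1; order 44: 1.
Total: 6.

6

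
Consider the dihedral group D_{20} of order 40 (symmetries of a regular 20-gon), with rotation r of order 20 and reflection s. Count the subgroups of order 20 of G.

3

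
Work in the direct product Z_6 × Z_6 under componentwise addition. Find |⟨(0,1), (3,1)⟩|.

12

|⟨(0,1)⟩| = 6 and |⟨(3,1)⟩| = 6, so |H| is a multiple of lcm(6, 6) = 6 and divides |G| = 36.
Closing under the operation: H = {(0,0), (0,1), (0,2), (0,3), (0,4), (0,5), (3,0), (3,1), (3,2), (3,3), (3,4), (3,5)}, so |H| = 12.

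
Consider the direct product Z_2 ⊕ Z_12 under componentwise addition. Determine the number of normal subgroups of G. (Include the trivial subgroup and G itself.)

G is abelian, so every subgroup is normal.
G has 16 subgroups in total, hence 16 normal subgroups.

16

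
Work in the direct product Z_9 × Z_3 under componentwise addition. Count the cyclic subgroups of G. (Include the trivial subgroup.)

8

Each element a generates a cyclic subgroup ⟨a⟩; distinct elements may generate the same one (a cyclic group of order d has φ(d) generators).
Cyclic subgroups by order — order 1: 1; order 3: 4; order 9: 3.
Total: 8.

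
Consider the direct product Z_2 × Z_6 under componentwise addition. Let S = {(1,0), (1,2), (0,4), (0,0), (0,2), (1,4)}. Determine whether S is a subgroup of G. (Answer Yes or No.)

|S| = 6 divides |G| = 12, consistent with Lagrange.
S contains the identity, every element's inverse is in S, and S is closed under +: it is a subgroup.
In fact S = ⟨(1,2)⟩.

Yes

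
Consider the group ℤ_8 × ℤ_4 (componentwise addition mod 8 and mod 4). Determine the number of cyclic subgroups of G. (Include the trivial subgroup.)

Each element a generates a cyclic subgroup ⟨a⟩; distinct elements may generate the same one (a cyclic group of order d has φ(d) generators).
Cyclic subgroups by order — order 1: 1; order 2: 3; order 4: 6; order 8: 4.
Total: 14.

14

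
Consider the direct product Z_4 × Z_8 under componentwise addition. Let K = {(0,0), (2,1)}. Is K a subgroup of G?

No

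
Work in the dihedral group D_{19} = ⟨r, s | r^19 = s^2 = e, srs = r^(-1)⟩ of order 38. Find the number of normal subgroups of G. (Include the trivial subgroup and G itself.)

G has 22 subgroups. Checking conjugation-invariance by order — order 1: 1/1 normal; order 2: 0/19 normal; order 19: 1/1 normal; order 38: 1/1 normal.
Total normal subgroups: 3.

3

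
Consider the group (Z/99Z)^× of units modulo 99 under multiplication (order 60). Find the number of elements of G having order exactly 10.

Enumerating element orders in G gives 12 elements of order 10.

12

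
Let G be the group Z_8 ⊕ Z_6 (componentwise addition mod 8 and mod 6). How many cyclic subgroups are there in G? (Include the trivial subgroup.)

16

Each element a generates a cyclic subgroup ⟨a⟩; distinct elements may generate the same one (a cyclic group of order d has φ(d) generators).
Cyclic subgroups by order — order 1: 1; order 2: 3; order 3: 1; order 4: 2; order 6: 3; order 8: 2; order 12: 2; order 24: 2.
Total: 16.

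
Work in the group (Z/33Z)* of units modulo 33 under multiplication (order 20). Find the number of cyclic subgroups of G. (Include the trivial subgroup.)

8

Group the elements of G by the cyclic subgroup they generate; each cyclic subgroup of order d accounts for φ(d) elements.
Cyclic subgroups by order — order 1: 1; order 2: 3; order 5: 1; order 10: 3.
Total: 8.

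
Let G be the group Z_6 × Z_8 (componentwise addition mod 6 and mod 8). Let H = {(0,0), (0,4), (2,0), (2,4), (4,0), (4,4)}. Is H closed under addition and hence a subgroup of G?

|H| = 6 divides |G| = 48, consistent with Lagrange.
H contains the identity, every element's inverse is in H, and H is closed under +: it is a subgroup.
In fact H = ⟨(4,4)⟩.

Yes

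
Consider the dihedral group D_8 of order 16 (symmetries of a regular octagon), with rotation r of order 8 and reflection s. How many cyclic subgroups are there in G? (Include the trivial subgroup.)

A cyclic subgroup of order d is generated by each of its φ(d) elements of order d, so the cyclic subgroups of order d number (#elements of order d)/φ(d).
Cyclic subgroups by order — order 1: 1; order 2: 9; order 4: 1; order 8: 1.
Total: 12.

12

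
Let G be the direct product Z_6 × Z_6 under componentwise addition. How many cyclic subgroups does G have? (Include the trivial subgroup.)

Group the elements of G by the cyclic subgroup they generate; each cyclic subgroup of order d accounts for φ(d) elements.
Cyclic subgroups by order — order 1: 1; order 2: 3; order 3: 4; order 6: 12.
Total: 20.

20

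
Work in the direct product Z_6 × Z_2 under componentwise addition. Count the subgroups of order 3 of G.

1

|G| = 12 and 3 | 12, so subgroups of order 3 are possible by Lagrange.
The subgroups of order 3 are: {(0,0), (2,0), (4,0)}.
So G has 1 subgroup of order 3.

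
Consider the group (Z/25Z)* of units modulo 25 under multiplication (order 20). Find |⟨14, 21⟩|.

10

|⟨14⟩| = 10 and |⟨21⟩| = 5, so |H| is a multiple of lcm(10, 5) = 10 and divides |G| = 20.
Closing under the operation: H = {1, 4, 6, 9, 11, 14, 16, 19, 21, 24}, so |H| = 10.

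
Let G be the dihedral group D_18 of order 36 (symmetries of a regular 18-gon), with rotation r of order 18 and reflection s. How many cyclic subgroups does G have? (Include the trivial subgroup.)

24

A cyclic subgroup of order d is generated by each of its φ(d) elements of order d, so the cyclic subgroups of order d number (#elements of order d)/φ(d).
Cyclic subgroups by order — order 1: 1; order 2: 19; order 3: 1; order 6: 1; order 9: 1; order 18: 1.
Total: 24.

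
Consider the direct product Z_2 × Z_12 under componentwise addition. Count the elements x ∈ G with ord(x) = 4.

An element (a,b) has order lcm(ord(a), ord(b)); count pairs with lcm equal to 4.
Enumerating gives 4 such elements.

4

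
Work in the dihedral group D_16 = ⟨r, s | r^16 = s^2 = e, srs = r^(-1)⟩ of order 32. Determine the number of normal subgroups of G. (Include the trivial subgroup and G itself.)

8

G has 36 subgroups. Checking conjugation-invariance by order — order 1: 1/1 normal; order 2: 1/17 normal; order 4: 1/9 normal; order 8: 1/5 normal; order 16: 3/3 normal; order 32: 1/1 normal.
Total normal subgroups: 8.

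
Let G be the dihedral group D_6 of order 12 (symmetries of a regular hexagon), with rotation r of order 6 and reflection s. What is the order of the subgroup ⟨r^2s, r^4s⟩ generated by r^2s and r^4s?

6

|⟨r^2s⟩| = 2 and |⟨r^4s⟩| = 2, so |H| is a multiple of lcm(2, 2) = 2 and divides |G| = 12.
Closing under the operation: H = {e, r^2, r^4, s, r^2s, r^4s}, so |H| = 6.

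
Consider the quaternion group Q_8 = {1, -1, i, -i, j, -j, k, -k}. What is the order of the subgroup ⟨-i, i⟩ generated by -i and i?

|⟨-i⟩| = 4 and |⟨i⟩| = 4, so |H| is a multiple of lcm(4, 4) = 4 and divides |G| = 8.
Closing under the operation: H = {1, -1, i, -i}, so |H| = 4.

4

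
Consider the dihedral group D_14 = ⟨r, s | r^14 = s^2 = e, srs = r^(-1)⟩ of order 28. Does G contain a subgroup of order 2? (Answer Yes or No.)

Yes

2 | 28. A subgroup of order 2 is {e, r^10s}.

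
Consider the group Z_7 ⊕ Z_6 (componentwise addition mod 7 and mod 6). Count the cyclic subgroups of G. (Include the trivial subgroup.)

8

Group the elements of G by the cyclic subgroup they generate; each cyclic subgroup of order d accounts for φ(d) elements.
Cyclic subgroups by order — order 1: 1; order 2: 1; order 3: 1; order 6: 1; order 7: 1; order 14: 1; order 21: 1; order 42: 1.
Total: 8.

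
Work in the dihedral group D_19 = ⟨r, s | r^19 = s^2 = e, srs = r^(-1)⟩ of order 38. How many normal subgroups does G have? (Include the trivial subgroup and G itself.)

3

G has 22 subgroups. Checking conjugation-invariance by order — order 1: 1/1 normal; order 2: 0/19 normal; order 19: 1/1 normal; order 38: 1/1 normal.
Total normal subgroups: 3.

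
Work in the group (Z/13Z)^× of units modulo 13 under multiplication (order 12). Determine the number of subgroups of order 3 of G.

1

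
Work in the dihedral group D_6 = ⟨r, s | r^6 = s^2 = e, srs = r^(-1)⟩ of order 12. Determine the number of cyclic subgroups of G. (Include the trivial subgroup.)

Each element a generates a cyclic subgroup ⟨a⟩; distinct elements may generate the same one (a cyclic group of order d has φ(d) generators).
Cyclic subgroups by order — order 1: 1; order 2: 7; order 3: 1; order 6: 1.
Total: 10.

10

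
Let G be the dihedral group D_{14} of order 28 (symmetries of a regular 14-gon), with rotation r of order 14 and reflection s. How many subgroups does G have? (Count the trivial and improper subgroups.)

|G| = 28, so by Lagrange every subgroup order divides 28. Divisors: 1, 2, 4, 7, 14, 28.
Subgroups by order — order 1: 1; order 2: 15; order 4: 7; order 7: 1; order 14: 3; order 28: 1.
Total: 1 + 15 + 7 + 1 + 3 + 1 = 28.

28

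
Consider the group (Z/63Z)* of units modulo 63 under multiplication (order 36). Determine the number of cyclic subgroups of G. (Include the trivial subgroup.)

20

Group the elements of G by the cyclic subgroup they generate; each cyclic subgroup of order d accounts for φ(d) elements.
Cyclic subgroups by order — order 1: 1; order 2: 3; order 3: 4; order 6: 12.
Total: 20.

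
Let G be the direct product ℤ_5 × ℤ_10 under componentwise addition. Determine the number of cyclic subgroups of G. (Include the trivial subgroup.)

14

Each element a generates a cyclic subgroup ⟨a⟩; distinct elements may generate the same one (a cyclic group of order d has φ(d) generators).
Cyclic subgroups by order — order 1: 1; order 2: 1; order 5: 6; order 10: 6.
Total: 14.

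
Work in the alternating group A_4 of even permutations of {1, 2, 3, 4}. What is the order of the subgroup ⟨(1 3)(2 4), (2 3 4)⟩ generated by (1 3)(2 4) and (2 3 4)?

|⟨(1 3)(2 4)⟩| = 2 and |⟨(2 3 4)⟩| = 3, so |H| is a multiple of lcm(2, 3) = 6 and divides |G| = 12.
Closing {(1 3)(2 4), (2 3 4)} under the group operation gives all of G, so |H| = 12.

12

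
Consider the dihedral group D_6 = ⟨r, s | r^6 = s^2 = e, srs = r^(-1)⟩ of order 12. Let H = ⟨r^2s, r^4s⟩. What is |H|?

6

|⟨r^2s⟩| = 2 and |⟨r^4s⟩| = 2, so |H| is a multiple of lcm(2, 2) = 2 and divides |G| = 12.
Closing under the operation: H = {e, r^2, r^4, s, r^2s, r^4s}, so |H| = 6.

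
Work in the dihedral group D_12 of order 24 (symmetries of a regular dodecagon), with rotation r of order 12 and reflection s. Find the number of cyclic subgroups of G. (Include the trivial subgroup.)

Group the elements of G by the cyclic subgroup they generate; each cyclic subgroup of order d accounts for φ(d) elements.
Cyclic subgroups by order — order 1: 1; order 2: 13; order 3: 1; order 4: 1; order 6: 1; order 12: 1.
Total: 18.

18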